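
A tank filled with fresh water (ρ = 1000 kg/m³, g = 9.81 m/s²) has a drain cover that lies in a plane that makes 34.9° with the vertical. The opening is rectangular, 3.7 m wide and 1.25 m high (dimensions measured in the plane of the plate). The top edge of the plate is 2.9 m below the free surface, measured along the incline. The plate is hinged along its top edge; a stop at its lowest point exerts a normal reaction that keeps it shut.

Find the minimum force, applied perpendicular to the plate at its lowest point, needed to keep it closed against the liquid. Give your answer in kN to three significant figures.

γ = ρg = 1000 × 9.81 = 9810 N/m³ = 9.81 kN/m³.
The plate makes 34.9° with the vertical, i.e. θ = 90° − 34.9° = 55.1° to the horizontal. Measuring y along the incline from the free-surface line, vertical depth h = y·sinθ with sinθ = 0.820152.
The centroid lies 1.25/2 = 0.625 m below the top edge, so y_c = 2.9 + 0.625 = 3.525 m and h_c = 3.525 × 0.820152 = 2.89104 m.
A = 3.7 × 1.25 = 4.625 m².
Resultant F = γ·h_c·A = 9.81 × 2.89104 × 4.625 = 131.17 kN.
I_c = b·h³/12 = 3.7 × 1.25³/12 = 0.602214 m⁴.
Centre of pressure: y_p = y_c + I_c/(y_c·A) = 3.525 + 0.602214/(3.525 × 4.625) = 3.525 + 0.0369386 = 3.56194 m along the plane.
The resultant acts 0.625 + 0.0369386 = 0.661939 m (along the plate) below the hinge at the top edge, so the moment about the hinge is M = F × 0.661939 = 131.17 × 0.661939 = 86.8265 kN·m.
A normal force at the bottom, 1.25 m from the hinge, must supply this moment: P = 86.8265/1.25 = 69.4612 kN.

P ≈ 69.5 kN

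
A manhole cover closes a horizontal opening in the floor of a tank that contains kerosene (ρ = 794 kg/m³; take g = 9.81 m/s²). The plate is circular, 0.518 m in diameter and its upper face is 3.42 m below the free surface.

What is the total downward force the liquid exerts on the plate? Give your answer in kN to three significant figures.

γ = ρg = 794 × 9.81 / 1000 = 7.78914 kN/m³.
The plate is horizontal, so pressure is uniform at p = γ·h = 7.78914 × 3.42 = 26.6389 kN/m².
A = π(0.259)² = 0.210741 m².
F = p·A = 26.6389 × 0.210741 = 5.61391 kN.

F ≈ 5.61 kN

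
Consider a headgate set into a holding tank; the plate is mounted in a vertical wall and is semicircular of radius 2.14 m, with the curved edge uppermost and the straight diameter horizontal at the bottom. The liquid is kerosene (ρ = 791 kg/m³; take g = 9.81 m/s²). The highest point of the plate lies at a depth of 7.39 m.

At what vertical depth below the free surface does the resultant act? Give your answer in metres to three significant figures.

γ = ρg = 791 × 9.81 / 1000 = 7.75971 kN/m³.
The centroid lies 4r/(3π) = 0.908244 m above the diameter, so r − 4r/(3π) = 2.14 − 0.908244 = 1.23176 m below the topmost point, so the centroid depth is h_c = 7.39 + 1.23176 = 8.62176 m.
A = πr²/2 = π × 2.14²/2 = 7.19362 m².
Resultant F = γ·h_c·A = 7.75971 × 8.62176 × 7.19362 = 481.27 kN.
I_c = (π/8 − 8/(9π))·r⁴ = 0.109757 × 2.14⁴ = 2.3019 m⁴.
Centre of pressure: y_p = y_c + I_c/(y_c·A) = 8.62176 + 2.3019/(8.62176 × 7.19362) = 8.62176 + 0.0371145 = 8.65887 m along the plane.

h_p = 8.66 m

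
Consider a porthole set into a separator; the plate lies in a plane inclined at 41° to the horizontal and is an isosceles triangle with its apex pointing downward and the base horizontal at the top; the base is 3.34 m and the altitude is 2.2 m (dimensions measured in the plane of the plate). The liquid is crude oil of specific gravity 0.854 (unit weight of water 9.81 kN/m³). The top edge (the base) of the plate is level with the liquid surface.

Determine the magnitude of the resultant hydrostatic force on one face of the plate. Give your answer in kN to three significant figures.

F ≈ 14.8 kN

γ = 0.854 × 9.81 = 8.37774 kN/m³.
Let θ = 41° be the plate's angle to the horizontal; measure y along the incline from where the plane meets the free surface. Vertical depth h = y·sinθ with sinθ = 0.656059.
With the apex down, the centroid sits h/3 = 2.2/3 = 0.733333 m below the base (the top edge), so y_c = 0.733333 m and h_c = 0.733333 × 0.656059 = 0.48111 m.
A = ½ × 3.34 × 2.2 = 3.674 m².
Resultant F = γ·h_c·A = 8.37774 × 0.48111 × 3.674 = 14.8085 kN.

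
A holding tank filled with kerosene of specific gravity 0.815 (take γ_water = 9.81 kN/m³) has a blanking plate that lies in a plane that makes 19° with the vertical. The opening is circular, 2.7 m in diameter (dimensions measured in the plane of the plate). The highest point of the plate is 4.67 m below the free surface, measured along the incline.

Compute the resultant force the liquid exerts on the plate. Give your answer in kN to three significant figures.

F ≈ 261 kN

γ = 0.815 × 9.81 = 7.99515 kN/m³.
The plate makes 19° with the vertical, i.e. θ = 90° − 19° = 71° to the horizontal. Measuring y along the incline from the free-surface line, vertical depth h = y·sinθ with sinθ = 0.945519.
The centroid is at the centre, 1.35 m below the top of the plate, so y_c = 4.67 + 1.35 = 6.02 m and h_c = 6.02 × 0.945519 = 5.69202 m.
A = π(1.35)² = 5.72555 m².
Resultant F = γ·h_c·A = 7.99515 × 5.69202 × 5.72555 = 260.561 kN.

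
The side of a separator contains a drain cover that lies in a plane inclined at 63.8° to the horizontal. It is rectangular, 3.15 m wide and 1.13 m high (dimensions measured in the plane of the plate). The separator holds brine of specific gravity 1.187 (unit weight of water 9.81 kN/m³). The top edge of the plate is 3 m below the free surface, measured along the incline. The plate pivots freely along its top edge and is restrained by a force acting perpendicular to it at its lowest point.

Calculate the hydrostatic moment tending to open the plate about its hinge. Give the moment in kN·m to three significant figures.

M ≈ 78.9 kN·m

γ = 1.187 × 9.81 = 11.64447 kN/m³.
Let θ = 63.8° be the plate's angle to the horizontal; measure y along the incline from where the plane meets the free surface. Vertical depth h = y·sinθ with sinθ = 0.897258.
The centroid lies 1.13/2 = 0.565 m below the top edge, so y_c = 3 + 0.565 = 3.565 m and h_c = 3.565 × 0.897258 = 3.19872 m.
A = 3.15 × 1.13 = 3.5595 m².
Resultant F = γ·h_c·A = 11.64447 × 3.19872 × 3.5595 = 132.582 kN.
I_c = b·h³/12 = 3.15 × 1.13³/12 = 0.37876 m⁴.
Centre of pressure: y_p = y_c + I_c/(y_c·A) = 3.565 + 0.37876/(3.565 × 3.5595) = 3.565 + 0.029848 = 3.59485 m along the plane.
The resultant acts 0.565 + 0.029848 = 0.594848 m (along the plate) below the hinge at the top edge, so the moment about the hinge is M = F × 0.594848 = 132.582 × 0.594848 = 78.8661 kN·m.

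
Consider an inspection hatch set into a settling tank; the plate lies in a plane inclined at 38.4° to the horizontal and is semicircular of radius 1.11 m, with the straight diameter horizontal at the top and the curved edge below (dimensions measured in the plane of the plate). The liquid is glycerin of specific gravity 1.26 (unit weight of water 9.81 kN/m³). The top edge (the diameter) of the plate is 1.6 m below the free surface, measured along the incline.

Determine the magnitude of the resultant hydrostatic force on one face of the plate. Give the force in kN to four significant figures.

F ≈ 30.78 kN

γ = 1.26 × 9.81 = 12.3606 kN/m³.
Let θ = 38.4° be the plate's angle to the horizontal; measure y along the incline from where the plane meets the free surface. Vertical depth h = y·sinθ with sinθ = 0.621148.
The centroid of a semicircle lies 4r/(3π) = 0.471099 m from the diameter, here below the top edge, so y_c = 1.6 + 0.471099 = 2.0711 m and h_c = 2.0711 × 0.621148 = 1.28646 m.
A = πr²/2 = π × 1.11²/2 = 1.93538 m².
Resultant F = γ·h_c·A = 12.3606 × 1.28646 × 1.93538 = 30.7753 kN.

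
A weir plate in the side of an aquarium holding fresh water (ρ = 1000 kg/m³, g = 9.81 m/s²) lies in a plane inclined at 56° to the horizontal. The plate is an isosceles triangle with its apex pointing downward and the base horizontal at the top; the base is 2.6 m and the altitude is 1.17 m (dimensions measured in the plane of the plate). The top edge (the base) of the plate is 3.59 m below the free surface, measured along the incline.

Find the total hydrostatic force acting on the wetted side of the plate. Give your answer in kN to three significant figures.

F ≈ 49.2 kN

γ = ρg = 1000 × 9.81 = 9810 N/m³ = 9.81 kN/m³.
Let θ = 56° be the plate's angle to the horizontal; measure y along the incline from where the plane meets the free surface. Vertical depth h = y·sinθ with sinθ = 0.829038.
With the apex down, the centroid sits h/3 = 1.17/3 = 0.39 m below the base (the top edge), so y_c = 3.59 + 0.39 = 3.98 m and h_c = 3.98 × 0.829038 = 3.29957 m.
A = ½ × 2.6 × 1.17 = 1.521 m².
Resultant F = γ·h_c·A = 9.81 × 3.29957 × 1.521 = 49.2329 kN.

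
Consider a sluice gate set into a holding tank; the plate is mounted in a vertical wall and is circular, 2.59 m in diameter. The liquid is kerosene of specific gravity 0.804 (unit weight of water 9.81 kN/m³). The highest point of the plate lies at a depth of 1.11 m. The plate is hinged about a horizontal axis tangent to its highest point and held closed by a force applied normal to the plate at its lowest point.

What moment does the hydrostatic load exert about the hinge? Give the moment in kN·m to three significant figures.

M ≈ 147 kN·m

γ = 0.804 × 9.81 = 7.88724 kN/m³.
The centroid is at the centre, 1.295 m below the top of the plate, so the centroid depth is h_c = 1.11 + 1.295 = 2.405 m.
A = π(1.295)² = 5.26853 m².
Resultant F = γ·h_c·A = 7.88724 × 2.405 × 5.26853 = 99.9378 kN.
I_c = πr⁴/4 = π × 1.295⁴/4 = 2.20886 m⁴.
Centre of pressure: y_p = y_c + I_c/(y_c·A) = 2.405 + 2.20886/(2.405 × 5.26853) = 2.405 + 0.174327 = 2.57933 m along the plane.
The resultant acts 1.295 + 0.174327 = 1.46933 m (along the plate) below the hinge at the top edge, so the moment about the hinge is M = F × 1.46933 = 99.9378 × 1.46933 = 146.842 kN·m.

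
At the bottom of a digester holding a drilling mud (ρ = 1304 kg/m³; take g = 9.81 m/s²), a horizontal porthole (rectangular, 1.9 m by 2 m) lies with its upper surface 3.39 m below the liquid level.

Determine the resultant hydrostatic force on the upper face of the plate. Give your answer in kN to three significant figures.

F ≈ 165 kN

γ = ρg = 1304 × 9.81 / 1000 = 12.79224 kN/m³.
The plate is horizontal, so pressure is uniform at p = γ·h = 12.79224 × 3.39 = 43.3657 kN/m².
A = 1.9 × 2 = 3.8 m².
F = p·A = 43.3657 × 3.8 = 164.79 kN.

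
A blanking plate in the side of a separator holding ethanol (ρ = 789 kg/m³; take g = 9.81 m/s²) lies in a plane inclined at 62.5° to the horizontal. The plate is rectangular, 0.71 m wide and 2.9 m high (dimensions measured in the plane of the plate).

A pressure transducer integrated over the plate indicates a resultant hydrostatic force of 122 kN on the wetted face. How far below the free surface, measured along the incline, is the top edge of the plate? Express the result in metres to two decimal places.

γ = ρg = 789 × 9.81 / 1000 = 7.74009 kN/m³.
A = 0.71 × 2.9 = 2.059 m².
From F = γ·h_c·A, the centroid depth is h_c = 122/(7.74009 × 2.059) = 7.65522 m.
Let θ = 62.5° be the plate's angle to the horizontal; measure y along the incline from where the plane meets the free surface. Vertical depth h = y·sinθ with sinθ = 0.887011.
Along the incline, y_c = h_c/sinθ = 7.65522/0.887011 = 8.63036 m.
The centroid lies 2.9/2 = 1.45 m below the top edge, so the top edge sits at y_top = 8.63036 − 1.45 = 7.18036 m along the incline.

y_top ≈ 7.18 m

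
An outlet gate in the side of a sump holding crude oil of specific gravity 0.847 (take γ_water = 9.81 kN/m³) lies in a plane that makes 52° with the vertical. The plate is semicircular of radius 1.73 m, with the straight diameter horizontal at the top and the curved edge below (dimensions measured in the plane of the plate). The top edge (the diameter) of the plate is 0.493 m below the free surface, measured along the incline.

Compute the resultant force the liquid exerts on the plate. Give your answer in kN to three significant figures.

γ = 0.847 × 9.81 = 8.30907 kN/m³.
The plate makes 52° with the vertical, i.e. θ = 90° − 52° = 38° to the horizontal. Measuring y along the incline from the free-surface line, vertical depth h = y·sinθ with sinθ = 0.615661.
The centroid of a semicircle lies 4r/(3π) = 0.734235 m from the diameter, here below the top edge, so y_c = 0.493 + 0.734235 = 1.22723 m and h_c = 1.22723 × 0.615661 = 0.755558 m.
A = πr²/2 = π × 1.73²/2 = 4.70124 m².
Resultant F = γ·h_c·A = 8.30907 × 0.755558 × 4.70124 = 29.5143 kN.

F ≈ 29.5 kN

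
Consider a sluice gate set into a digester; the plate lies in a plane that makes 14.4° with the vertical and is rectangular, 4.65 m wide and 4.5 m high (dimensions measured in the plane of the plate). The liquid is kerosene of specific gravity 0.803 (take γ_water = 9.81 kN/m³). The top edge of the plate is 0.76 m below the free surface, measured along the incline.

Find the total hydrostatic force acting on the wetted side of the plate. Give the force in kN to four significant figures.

γ = 0.803 × 9.81 = 7.87743 kN/m³.
The plate makes 14.4° with the vertical, i.e. θ = 90° − 14.4° = 75.6° to the horizontal. Measuring y along the incline from the free-surface line, vertical depth h = y·sinθ with sinθ = 0.968583.
The centroid lies 4.5/2 = 2.25 m below the top edge, so y_c = 0.76 + 2.25 = 3.01 m and h_c = 3.01 × 0.968583 = 2.91543 m.
A = 4.65 × 4.5 = 20.925 m².
Resultant F = γ·h_c·A = 7.87743 × 2.91543 × 20.925 = 480.566 kN.

F ≈ 480.6 kN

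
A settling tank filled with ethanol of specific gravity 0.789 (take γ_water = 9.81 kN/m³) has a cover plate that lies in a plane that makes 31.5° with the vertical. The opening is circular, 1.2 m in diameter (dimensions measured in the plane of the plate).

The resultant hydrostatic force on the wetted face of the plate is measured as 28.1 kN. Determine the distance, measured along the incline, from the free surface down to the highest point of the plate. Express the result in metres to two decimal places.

y_top ≈ 3.16 m

γ = 0.789 × 9.81 = 7.74009 kN/m³.
A = π(0.6)² = 1.13097 m².
From F = γ·h_c·A, the centroid depth is h_c = 28.1/(7.74009 × 1.13097) = 3.21003 m.
The plate makes 31.5° with the vertical, i.e. θ = 90° − 31.5° = 58.5° to the horizontal. Measuring y along the incline from the free-surface line, vertical depth h = y·sinθ with sinθ = 0.852640.
Along the incline, y_c = h_c/sinθ = 3.21003/0.852640 = 3.76481 m.
The centroid is at the centre, 0.6 m below the top of the plate, so the highest point sits at y_top = 3.76481 − 0.6 = 3.16481 m along the incline.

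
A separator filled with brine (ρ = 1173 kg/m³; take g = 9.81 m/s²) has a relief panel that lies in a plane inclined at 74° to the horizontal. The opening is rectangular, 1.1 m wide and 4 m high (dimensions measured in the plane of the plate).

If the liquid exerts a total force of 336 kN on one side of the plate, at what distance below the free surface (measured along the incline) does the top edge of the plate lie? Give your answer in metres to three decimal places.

γ = ρg = 1173 × 9.81 / 1000 = 11.50713 kN/m³.
A = 1.1 × 4 = 4.4 m².
From F = γ·h_c·A, the centroid depth is h_c = 336/(11.50713 × 4.4) = 6.6362 m.
Let θ = 74° be the plate's angle to the horizontal; measure y along the incline from where the plane meets the free surface. Vertical depth h = y·sinθ with sinθ = 0.961262.
Along the incline, y_c = h_c/sinθ = 6.6362/0.961262 = 6.90363 m.
The centroid lies 4/2 = 2 m below the top edge, so the top edge sits at y_top = 6.90363 − 2 = 4.90363 m along the incline.

y_top ≈ 4.904 m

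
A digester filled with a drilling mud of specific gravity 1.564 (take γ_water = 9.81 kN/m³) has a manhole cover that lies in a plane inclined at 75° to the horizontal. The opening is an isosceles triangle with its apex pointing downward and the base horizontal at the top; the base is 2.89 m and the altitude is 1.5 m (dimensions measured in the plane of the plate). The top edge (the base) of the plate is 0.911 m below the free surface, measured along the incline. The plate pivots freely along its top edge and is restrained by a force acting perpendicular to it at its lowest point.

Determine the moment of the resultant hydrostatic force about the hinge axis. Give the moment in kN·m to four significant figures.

M ≈ 26.68 kN·m

γ = 1.564 × 9.81 = 15.34284 kN/m³.
Let θ = 75° be the plate's angle to the horizontal; measure y along the incline from where the plane meets the free surface. Vertical depth h = y·sinθ with sinθ = 0.965926.
With the apex down, the centroid sits h/3 = 1.5/3 = 0.5 m below the base (the top edge), so y_c = 0.911 + 0.5 = 1.411 m and h_c = 1.411 × 0.965926 = 1.36292 m.
A = ½ × 2.89 × 1.5 = 2.1675 m².
Resultant F = γ·h_c·A = 15.34284 × 1.36292 × 2.1675 = 45.3247 kN.
I_c = b·h³/36 = 2.89 × 1.5³/36 = 0.270937 m⁴.
Centre of pressure: y_p = y_c + I_c/(y_c·A) = 1.411 + 0.270937/(1.411 × 2.1675) = 1.411 + 0.0885895 = 1.49959 m along the plane.
The resultant acts 0.5 + 0.0885895 = 0.588589 m (along the plate) below the hinge at the top edge, so the moment about the hinge is M = F × 0.588589 = 45.3247 × 0.588589 = 26.6776 kN·m.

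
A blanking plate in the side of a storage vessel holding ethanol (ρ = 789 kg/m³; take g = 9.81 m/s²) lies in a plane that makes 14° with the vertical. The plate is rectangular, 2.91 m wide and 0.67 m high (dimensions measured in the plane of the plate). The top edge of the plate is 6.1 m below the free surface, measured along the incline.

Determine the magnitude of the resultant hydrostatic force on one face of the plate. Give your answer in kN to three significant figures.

γ = ρg = 789 × 9.81 / 1000 = 7.74009 kN/m³.
The plate makes 14° with the vertical, i.e. θ = 90° − 14° = 76° to the horizontal. Measuring y along the incline from the free-surface line, vertical depth h = y·sinθ with sinθ = 0.970296.
The centroid lies 0.67/2 = 0.335 m below the top edge, so y_c = 6.1 + 0.335 = 6.435 m and h_c = 6.435 × 0.970296 = 6.24385 m.
A = 2.91 × 0.67 = 1.9497 m².
Resultant F = γ·h_c·A = 7.74009 × 6.24385 × 1.9497 = 94.225 kN.

F ≈ 94.2 kN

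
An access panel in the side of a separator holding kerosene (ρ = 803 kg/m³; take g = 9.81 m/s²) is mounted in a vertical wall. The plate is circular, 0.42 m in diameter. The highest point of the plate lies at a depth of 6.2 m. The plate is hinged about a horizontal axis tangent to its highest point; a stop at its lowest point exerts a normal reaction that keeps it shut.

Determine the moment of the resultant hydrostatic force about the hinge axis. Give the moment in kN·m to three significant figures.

M ≈ 1.48 kN·m

γ = ρg = 803 × 9.81 / 1000 = 7.87743 kN/m³.
The centroid is at the centre, 0.21 m below the top of the plate, so the centroid depth is h_c = 6.2 + 0.21 = 6.41 m.
A = π(0.21)² = 0.138544 m².
Resultant F = γ·h_c·A = 7.87743 × 6.41 × 0.138544 = 6.99569 kN.
I_c = πr⁴/4 = π × 0.21⁴/4 = 0.00152745 m⁴.
Centre of pressure: y_p = y_c + I_c/(y_c·A) = 6.41 + 0.00152745/(6.41 × 0.138544) = 6.41 + 0.00171997 = 6.41172 m along the plane.
The resultant acts 0.21 + 0.00171997 = 0.21172 m (along the plate) below the hinge at the top edge, so the moment about the hinge is M = F × 0.21172 = 6.99569 × 0.21172 = 1.48113 kN·m.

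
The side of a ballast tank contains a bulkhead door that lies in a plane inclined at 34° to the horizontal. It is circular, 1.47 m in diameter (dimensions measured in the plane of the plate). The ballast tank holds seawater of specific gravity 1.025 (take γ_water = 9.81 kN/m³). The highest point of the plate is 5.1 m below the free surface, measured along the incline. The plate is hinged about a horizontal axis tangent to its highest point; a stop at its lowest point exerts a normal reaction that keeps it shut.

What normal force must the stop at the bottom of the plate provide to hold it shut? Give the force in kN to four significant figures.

γ = 1.025 × 9.81 = 10.05525 kN/m³.
Let θ = 34° be the plate's angle to the horizontal; measure y along the incline from where the plane meets the free surface. Vertical depth h = y·sinθ with sinθ = 0.559193.
The centroid is at the centre, 0.735 m below the top of the plate, so y_c = 5.1 + 0.735 = 5.835 m and h_c = 5.835 × 0.559193 = 3.26289 m.
A = π(0.735)² = 1.69717 m².
Resultant F = γ·h_c·A = 10.05525 × 3.26289 × 1.69717 = 55.6827 kN.
I_c = πr⁴/4 = π × 0.735⁴/4 = 0.229213 m⁴.
Centre of pressure: y_p = y_c + I_c/(y_c·A) = 5.835 + 0.229213/(5.835 × 1.69717) = 5.835 + 0.0231458 = 5.85815 m along the plane.
The resultant acts 0.735 + 0.0231458 = 0.758146 m (along the plate) below the hinge at the top edge, so the moment about the hinge is M = F × 0.758146 = 55.6827 × 0.758146 = 42.2156 kN·m.
A normal force at the bottom, 1.47 m from the hinge, must supply this moment: P = 42.2156/1.47 = 28.7181 kN.

P ≈ 28.72 kN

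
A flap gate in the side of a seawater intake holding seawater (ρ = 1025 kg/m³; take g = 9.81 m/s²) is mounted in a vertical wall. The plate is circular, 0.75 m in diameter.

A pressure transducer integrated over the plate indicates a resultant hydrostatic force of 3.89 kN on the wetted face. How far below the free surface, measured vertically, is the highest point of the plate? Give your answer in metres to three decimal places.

d_top ≈ 0.501 m

γ = ρg = 1025 × 9.81 / 1000 = 10.05525 kN/m³.
A = π(0.375)² = 0.441786 m².
From F = γ·h_c·A, the centroid depth is h_c = 3.89/(10.05525 × 0.441786) = 0.875679 m.
The centroid is at the centre, 0.375 m below the top of the plate, so the highest point sits at h_top = 0.875679 − 0.375 = 0.500679 m below the surface.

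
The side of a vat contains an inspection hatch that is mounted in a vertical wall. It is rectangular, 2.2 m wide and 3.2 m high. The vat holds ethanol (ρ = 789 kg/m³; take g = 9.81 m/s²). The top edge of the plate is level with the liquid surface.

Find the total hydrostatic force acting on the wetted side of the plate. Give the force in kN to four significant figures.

γ = ρg = 789 × 9.81 / 1000 = 7.74009 kN/m³.
The centroid lies 3.2/2 = 1.6 m below the top edge, so the centroid depth is h_c = 1.6 m.
A = 2.2 × 3.2 = 7.04 m².
Resultant F = γ·h_c·A = 7.74009 × 1.6 × 7.04 = 87.1844 kN.

F ≈ 87.18 kN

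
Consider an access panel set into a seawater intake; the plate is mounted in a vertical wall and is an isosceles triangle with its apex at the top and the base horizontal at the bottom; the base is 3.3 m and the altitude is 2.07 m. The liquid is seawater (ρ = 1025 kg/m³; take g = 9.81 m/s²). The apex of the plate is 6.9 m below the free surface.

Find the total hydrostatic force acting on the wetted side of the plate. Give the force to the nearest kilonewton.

γ = ρg = 1025 × 9.81 / 1000 = 10.05525 kN/m³.
With the apex up, the centroid sits 2h/3 = 2 × 2.07/3 = 1.38 m below the apex, so the centroid depth is h_c = 6.9 + 1.38 = 8.28 m.
A = ½ × 3.3 × 2.07 = 3.4155 m².
Resultant F = γ·h_c·A = 10.05525 × 8.28 × 3.4155 = 284.366 kN.

F ≈ 284 kN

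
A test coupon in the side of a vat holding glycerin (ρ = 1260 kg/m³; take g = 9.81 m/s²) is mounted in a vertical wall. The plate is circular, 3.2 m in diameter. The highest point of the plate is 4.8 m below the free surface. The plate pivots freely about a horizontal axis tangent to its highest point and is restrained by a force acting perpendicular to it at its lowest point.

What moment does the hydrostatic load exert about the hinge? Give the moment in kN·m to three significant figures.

γ = ρg = 1260 × 9.81 / 1000 = 12.3606 kN/m³.
The centroid is at the centre, 1.6 m below the top of the plate, so the centroid depth is h_c = 4.8 + 1.6 = 6.4 m.
A = π(1.6)² = 8.04248 m².
Resultant F = γ·h_c·A = 12.3606 × 6.4 × 8.04248 = 636.223 kN.
I_c = πr⁴/4 = π × 1.6⁴/4 = 5.14719 m⁴.
Centre of pressure: y_p = y_c + I_c/(y_c·A) = 6.4 + 5.14719/(6.4 × 8.04248) = 6.4 + 0.1 = 6.5 m along the plane.
The resultant acts 1.6 + 0.1 = 1.7 m (along the plate) below the hinge at the top edge, so the moment about the hinge is M = F × 1.7 = 636.223 × 1.7 = 1081.58 kN·m.

M ≈ 1080 kN·m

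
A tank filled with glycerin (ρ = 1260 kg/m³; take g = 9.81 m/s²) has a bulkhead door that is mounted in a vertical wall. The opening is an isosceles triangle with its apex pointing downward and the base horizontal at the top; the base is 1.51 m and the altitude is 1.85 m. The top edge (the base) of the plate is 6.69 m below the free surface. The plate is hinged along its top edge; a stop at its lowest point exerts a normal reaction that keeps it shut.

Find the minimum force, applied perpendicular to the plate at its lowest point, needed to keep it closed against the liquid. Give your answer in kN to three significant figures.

P ≈ 43.8 kN

γ = ρg = 1260 × 9.81 / 1000 = 12.3606 kN/m³.
With the apex down, the centroid sits h/3 = 1.85/3 = 0.616667 m below the base (the top edge), so the centroid depth is h_c = 6.69 + 0.616667 = 7.30667 m.
A = ½ × 1.51 × 1.85 = 1.39675 m².
Resultant F = γ·h_c·A = 12.3606 × 7.30667 × 1.39675 = 126.147 kN.
I_c = b·h³/36 = 1.51 × 1.85³/36 = 0.265576 m⁴.
Centre of pressure: y_p = y_c + I_c/(y_c·A) = 7.30667 + 0.265576/(7.30667 × 1.39675) = 7.30667 + 0.0260226 = 7.33269 m along the plane.
The resultant acts 0.616667 + 0.0260226 = 0.64269 m (along the plate) below the hinge at the top edge, so the moment about the hinge is M = F × 0.64269 = 126.147 × 0.64269 = 81.0734 kN·m.
A normal force at the bottom, 1.85 m from the hinge, must supply this moment: P = 81.0734/1.85 = 43.8235 kN.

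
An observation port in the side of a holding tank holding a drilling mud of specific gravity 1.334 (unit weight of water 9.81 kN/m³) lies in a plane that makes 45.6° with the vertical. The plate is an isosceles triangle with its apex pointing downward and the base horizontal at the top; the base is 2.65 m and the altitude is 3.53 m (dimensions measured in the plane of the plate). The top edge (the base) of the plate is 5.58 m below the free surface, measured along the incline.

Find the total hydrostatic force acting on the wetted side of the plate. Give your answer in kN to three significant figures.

γ = 1.334 × 9.81 = 13.08654 kN/m³.
The plate makes 45.6° with the vertical, i.e. θ = 90° − 45.6° = 44.4° to the horizontal. Measuring y along the incline from the free-surface line, vertical depth h = y·sinθ with sinθ = 0.699663.
With the apex down, the centroid sits h/3 = 3.53/3 = 1.17667 m below the base (the top edge), so y_c = 5.58 + 1.17667 = 6.75667 m and h_c = 6.75667 × 0.699663 = 4.72739 m.
A = ½ × 2.65 × 3.53 = 4.67725 m².
Resultant F = γ·h_c·A = 13.08654 × 4.72739 × 4.67725 = 289.359 kN.

F ≈ 289 kN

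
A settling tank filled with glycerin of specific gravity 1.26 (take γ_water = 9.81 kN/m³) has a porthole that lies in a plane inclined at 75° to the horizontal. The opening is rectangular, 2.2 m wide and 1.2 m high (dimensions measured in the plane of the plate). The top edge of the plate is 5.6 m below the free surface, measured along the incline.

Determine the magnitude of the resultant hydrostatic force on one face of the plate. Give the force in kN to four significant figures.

γ = 1.26 × 9.81 = 12.3606 kN/m³.
Let θ = 75° be the plate's angle to the horizontal; measure y along the incline from where the plane meets the free surface. Vertical depth h = y·sinθ with sinθ = 0.965926.
The centroid lies 1.2/2 = 0.6 m below the top edge, so y_c = 5.6 + 0.6 = 6.2 m and h_c = 6.2 × 0.965926 = 5.98874 m.
A = 2.2 × 1.2 = 2.64 m².
Resultant F = γ·h_c·A = 12.3606 × 5.98874 × 2.64 = 195.424 kN.

F ≈ 195.4 kN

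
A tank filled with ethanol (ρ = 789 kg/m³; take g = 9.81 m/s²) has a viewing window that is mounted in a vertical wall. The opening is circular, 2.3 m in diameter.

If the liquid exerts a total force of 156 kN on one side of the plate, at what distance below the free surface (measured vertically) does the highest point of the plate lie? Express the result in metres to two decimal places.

d_top ≈ 3.70 m

γ = ρg = 789 × 9.81 / 1000 = 7.74009 kN/m³.
A = π(1.15)² = 4.15476 m².
From F = γ·h_c·A, the centroid depth is h_c = 156/(7.74009 × 4.15476) = 4.85102 m.
The centroid is at the centre, 1.15 m below the top of the plate, so the highest point sits at h_top = 4.85102 − 1.15 = 3.70102 m below the surface.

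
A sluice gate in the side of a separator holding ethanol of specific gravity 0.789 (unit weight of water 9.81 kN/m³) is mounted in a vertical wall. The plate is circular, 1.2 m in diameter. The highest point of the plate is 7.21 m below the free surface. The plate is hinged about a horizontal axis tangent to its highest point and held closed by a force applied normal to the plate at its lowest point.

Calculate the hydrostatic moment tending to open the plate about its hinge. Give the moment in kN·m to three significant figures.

M ≈ 41.8 kN·m

γ = 0.789 × 9.81 = 7.74009 kN/m³.
The centroid is at the centre, 0.6 m below the top of the plate, so the centroid depth is h_c = 7.21 + 0.6 = 7.81 m.
A = π(0.6)² = 1.13097 m².
Resultant F = γ·h_c·A = 7.74009 × 7.81 × 1.13097 = 68.3673 kN.
I_c = πr⁴/4 = π × 0.6⁴/4 = 0.101788 m⁴.
Centre of pressure: y_p = y_c + I_c/(y_c·A) = 7.81 + 0.101788/(7.81 × 1.13097) = 7.81 + 0.0115238 = 7.82152 m along the plane.
The resultant acts 0.6 + 0.0115238 = 0.611524 m (along the plate) below the hinge at the top edge, so the moment about the hinge is M = F × 0.611524 = 68.3673 × 0.611524 = 41.8082 kN·m.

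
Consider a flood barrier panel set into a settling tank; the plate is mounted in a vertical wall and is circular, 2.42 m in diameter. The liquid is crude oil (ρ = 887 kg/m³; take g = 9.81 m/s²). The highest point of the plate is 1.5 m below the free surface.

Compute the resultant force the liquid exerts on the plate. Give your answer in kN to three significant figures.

F ≈ 108 kN

γ = ρg = 887 × 9.81 / 1000 = 8.70147 kN/m³.
The centroid is at the centre, 1.21 m below the top of the plate, so the centroid depth is h_c = 1.5 + 1.21 = 2.71 m.
A = π(1.21)² = 4.59961 m².
Resultant F = γ·h_c·A = 8.70147 × 2.71 × 4.59961 = 108.463 kN.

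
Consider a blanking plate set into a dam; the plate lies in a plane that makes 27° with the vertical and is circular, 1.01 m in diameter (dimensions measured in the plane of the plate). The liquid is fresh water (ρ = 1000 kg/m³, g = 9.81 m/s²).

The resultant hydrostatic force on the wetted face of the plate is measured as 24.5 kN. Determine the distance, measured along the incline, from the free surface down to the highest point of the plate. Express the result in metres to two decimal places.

γ = ρg = 1000 × 9.81 = 9810 N/m³ = 9.81 kN/m³.
A = π(0.505)² = 0.801185 m².
From F = γ·h_c·A, the centroid depth is h_c = 24.5/(9.81 × 0.801185) = 3.1172 m.
The plate makes 27° with the vertical, i.e. θ = 90° − 27° = 63° to the horizontal. Measuring y along the incline from the free-surface line, vertical depth h = y·sinθ with sinθ = 0.891007.
Along the incline, y_c = h_c/sinθ = 3.1172/0.891007 = 3.49851 m.
The centroid is at the centre, 0.505 m below the top of the plate, so the highest point sits at y_top = 3.49851 − 0.505 = 2.99351 m along the incline.

y_top ≈ 2.99 m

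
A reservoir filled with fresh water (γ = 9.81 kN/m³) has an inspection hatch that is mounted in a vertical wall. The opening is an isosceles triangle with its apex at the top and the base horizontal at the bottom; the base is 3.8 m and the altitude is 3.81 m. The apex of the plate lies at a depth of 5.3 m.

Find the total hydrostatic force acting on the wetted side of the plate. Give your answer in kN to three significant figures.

F ≈ 557 kN

γ = 9.81 kN/m³.
With the apex up, the centroid sits 2h/3 = 2 × 3.81/3 = 2.54 m below the apex, so the centroid depth is h_c = 5.3 + 2.54 = 7.84 m.
A = ½ × 3.8 × 3.81 = 7.239 m².
Resultant F = γ·h_c·A = 9.81 × 7.84 × 7.239 = 556.754 kN.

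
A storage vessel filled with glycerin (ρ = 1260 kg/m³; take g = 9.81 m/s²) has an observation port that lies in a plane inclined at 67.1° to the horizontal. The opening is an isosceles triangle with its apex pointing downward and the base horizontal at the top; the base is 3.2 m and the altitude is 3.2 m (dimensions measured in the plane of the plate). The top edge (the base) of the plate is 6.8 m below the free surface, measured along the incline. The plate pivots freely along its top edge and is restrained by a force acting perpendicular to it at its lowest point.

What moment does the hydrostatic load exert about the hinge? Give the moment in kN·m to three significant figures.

M ≈ 522 kN·m

γ = ρg = 1260 × 9.81 / 1000 = 12.3606 kN/m³.
Let θ = 67.1° be the plate's angle to the horizontal; measure y along the incline from where the plane meets the free surface. Vertical depth h = y·sinθ with sinθ = 0.921185.
With the apex down, the centroid sits h/3 = 3.2/3 = 1.06667 m below the base (the top edge), so y_c = 6.8 + 1.06667 = 7.86667 m and h_c = 7.86667 × 0.921185 = 7.24666 m.
A = ½ × 3.2 × 3.2 = 5.12 m².
Resultant F = γ·h_c·A = 12.3606 × 7.24666 × 5.12 = 458.614 kN.
I_c = b·h³/36 = 3.2 × 3.2³/36 = 2.91271 m⁴.
Centre of pressure: y_p = y_c + I_c/(y_c·A) = 7.86667 + 2.91271/(7.86667 × 5.12) = 7.86667 + 0.0723163 = 7.93899 m along the plane.
The resultant acts 1.06667 + 0.0723163 = 1.13899 m (along the plate) below the hinge at the top edge, so the moment about the hinge is M = F × 1.13899 = 458.614 × 1.13899 = 522.357 kN·m.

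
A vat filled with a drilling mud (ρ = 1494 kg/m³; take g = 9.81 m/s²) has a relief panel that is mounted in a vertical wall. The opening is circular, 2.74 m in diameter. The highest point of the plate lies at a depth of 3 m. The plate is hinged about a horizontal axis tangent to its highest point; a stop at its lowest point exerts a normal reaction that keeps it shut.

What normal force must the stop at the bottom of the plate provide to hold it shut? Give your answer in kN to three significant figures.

γ = ρg = 1494 × 9.81 / 1000 = 14.65614 kN/m³.
The centroid is at the centre, 1.37 m below the top of the plate, so the centroid depth is h_c = 3 + 1.37 = 4.37 m.
A = π(1.37)² = 5.89646 m².
Resultant F = γ·h_c·A = 14.65614 × 4.37 × 5.89646 = 377.653 kN.
I_c = πr⁴/4 = π × 1.37⁴/4 = 2.76676 m⁴.
Centre of pressure: y_p = y_c + I_c/(y_c·A) = 4.37 + 2.76676/(4.37 × 5.89646) = 4.37 + 0.107374 = 4.47737 m along the plane.
The resultant acts 1.37 + 0.107374 = 1.47737 m (along the plate) below the hinge at the top edge, so the moment about the hinge is M = F × 1.47737 = 377.653 × 1.47737 = 557.933 kN·m.
A normal force at the bottom, 2.74 m from the hinge, must supply this moment: P = 557.933/2.74 = 203.625 kN.

P ≈ 204 kN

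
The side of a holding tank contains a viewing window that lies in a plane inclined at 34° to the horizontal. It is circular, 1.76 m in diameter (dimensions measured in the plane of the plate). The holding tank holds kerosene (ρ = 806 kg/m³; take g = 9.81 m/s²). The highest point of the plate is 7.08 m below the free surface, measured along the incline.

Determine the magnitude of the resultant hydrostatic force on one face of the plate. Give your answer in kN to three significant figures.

F ≈ 85.6 kN

γ = ρg = 806 × 9.81 / 1000 = 7.90686 kN/m³.
Let θ = 34° be the plate's angle to the horizontal; measure y along the incline from where the plane meets the free surface. Vertical depth h = y·sinθ with sinθ = 0.559193.
The centroid is at the centre, 0.88 m below the top of the plate, so y_c = 7.08 + 0.88 = 7.96 m and h_c = 7.96 × 0.559193 = 4.45118 m.
A = π(0.88)² = 2.43285 m².
Resultant F = γ·h_c·A = 7.90686 × 4.45118 × 2.43285 = 85.6238 kN.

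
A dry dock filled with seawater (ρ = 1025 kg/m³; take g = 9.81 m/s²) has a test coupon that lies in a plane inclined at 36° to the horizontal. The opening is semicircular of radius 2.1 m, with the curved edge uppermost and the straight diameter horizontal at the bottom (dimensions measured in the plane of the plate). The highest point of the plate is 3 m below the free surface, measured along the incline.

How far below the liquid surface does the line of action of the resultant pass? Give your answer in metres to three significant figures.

h_p = 2.52 m

γ = ρg = 1025 × 9.81 / 1000 = 10.05525 kN/m³.
Let θ = 36° be the plate's angle to the horizontal; measure y along the incline from where the plane meets the free surface. Vertical depth h = y·sinθ with sinθ = 0.587785.
The centroid lies 4r/(3π) = 0.891268 m above the diameter, so r − 4r/(3π) = 2.1 − 0.891268 = 1.20873 m below the topmost point, so y_c = 3 + 1.20873 = 4.20873 m and h_c = 4.20873 × 0.587785 = 2.47383 m.
A = πr²/2 = π × 2.1²/2 = 6.92721 m².
Resultant F = γ·h_c·A = 10.05525 × 2.47383 × 6.92721 = 172.314 kN.
I_c = (π/8 − 8/(9π))·r⁴ = 0.109757 × 2.1⁴ = 2.13457 m⁴.
Centre of pressure: y_p = y_c + I_c/(y_c·A) = 4.20873 + 2.13457/(4.20873 × 6.92721) = 4.20873 + 0.0732152 = 4.28195 m along the plane.
Vertically, h_p = y_p·sinθ = 4.28195 × 0.587785 = 2.51687 m.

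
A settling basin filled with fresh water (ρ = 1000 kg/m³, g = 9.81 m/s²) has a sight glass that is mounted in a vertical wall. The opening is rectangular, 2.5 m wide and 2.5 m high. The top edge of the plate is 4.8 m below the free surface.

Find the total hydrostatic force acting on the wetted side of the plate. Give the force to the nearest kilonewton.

F ≈ 371 kN

γ = ρg = 1000 × 9.81 = 9810 N/m³ = 9.81 kN/m³.
The centroid lies 2.5/2 = 1.25 m below the top edge, so the centroid depth is h_c = 4.8 + 1.25 = 6.05 m.
A = 2.5 × 2.5 = 6.25 m².
Resultant F = γ·h_c·A = 9.81 × 6.05 × 6.25 = 370.941 kN.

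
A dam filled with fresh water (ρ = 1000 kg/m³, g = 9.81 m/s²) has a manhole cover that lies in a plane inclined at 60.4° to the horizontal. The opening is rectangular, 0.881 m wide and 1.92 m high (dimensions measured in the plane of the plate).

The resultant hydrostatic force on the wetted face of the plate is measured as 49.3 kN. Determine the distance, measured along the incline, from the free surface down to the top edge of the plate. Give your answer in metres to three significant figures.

γ = ρg = 1000 × 9.81 = 9810 N/m³ = 9.81 kN/m³.
A = 0.881 × 1.92 = 1.69152 m².
From F = γ·h_c·A, the centroid depth is h_c = 49.3/(9.81 × 1.69152) = 2.97099 m.
Let θ = 60.4° be the plate's angle to the horizontal; measure y along the incline from where the plane meets the free surface. Vertical depth h = y·sinθ with sinθ = 0.869495.
Along the incline, y_c = h_c/sinθ = 2.97099/0.869495 = 3.41691 m.
The centroid lies 1.92/2 = 0.96 m below the top edge, so the top edge sits at y_top = 3.41691 − 0.96 = 2.45691 m along the incline.

y_top ≈ 2.46 m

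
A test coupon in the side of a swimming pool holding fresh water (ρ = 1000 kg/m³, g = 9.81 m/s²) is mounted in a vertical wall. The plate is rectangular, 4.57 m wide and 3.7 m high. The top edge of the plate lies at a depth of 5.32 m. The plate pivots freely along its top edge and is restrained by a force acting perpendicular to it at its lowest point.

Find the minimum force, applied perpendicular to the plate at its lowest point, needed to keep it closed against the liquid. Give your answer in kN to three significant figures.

P ≈ 646 kN

γ = ρg = 1000 × 9.81 = 9810 N/m³ = 9.81 kN/m³.
The centroid lies 3.7/2 = 1.85 m below the top edge, so the centroid depth is h_c = 5.32 + 1.85 = 7.17 m.
A = 4.57 × 3.7 = 16.909 m².
Resultant F = γ·h_c·A = 9.81 × 7.17 × 16.909 = 1189.34 kN.
I_c = b·h³/12 = 4.57 × 3.7³/12 = 19.2904 m⁴.
Centre of pressure: y_p = y_c + I_c/(y_c·A) = 7.17 + 19.2904/(7.17 × 16.909) = 7.17 + 0.159112 = 7.32911 m along the plane.
The resultant acts 1.85 + 0.159112 = 2.00911 m (along the plate) below the hinge at the top edge, so the moment about the hinge is M = F × 2.00911 = 1189.34 × 2.00911 = 2389.51 kN·m.
A normal force at the bottom, 3.7 m from the hinge, must supply this moment: P = 2389.51/3.7 = 645.814 kN.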